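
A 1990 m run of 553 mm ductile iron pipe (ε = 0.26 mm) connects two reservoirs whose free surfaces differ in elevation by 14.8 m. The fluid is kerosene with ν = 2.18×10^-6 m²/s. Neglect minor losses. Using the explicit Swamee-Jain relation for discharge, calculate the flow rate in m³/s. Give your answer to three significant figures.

Q ≈ 0.517 m³/s

Swamee-Jain (Type II): Q = -0.965·√(gD⁵h_f/L)·ln[ε/(3.7D) + √(3.17ν²L/(gD³h_f))]
√(gD⁵h_f/L) = √(9.81·0.553⁵·14.8/1990) = 0.06143
ε/(3.7D) = 1.27×10^-4; √(3.17ν²L/(gD³h_f)) = 3.49×10^-5
Q = -0.965·0.06143·ln(1.620×10^-4) = 0.5174 m³/s
Check: V = 2.15 m/s, Re = 5.46×10^5, f = 0.01751, h_f = 14.9 m ≈ 14.8 m ✓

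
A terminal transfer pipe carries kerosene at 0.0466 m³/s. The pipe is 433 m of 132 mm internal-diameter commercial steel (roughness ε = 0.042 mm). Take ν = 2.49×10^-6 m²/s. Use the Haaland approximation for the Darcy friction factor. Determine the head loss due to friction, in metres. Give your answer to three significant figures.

V = 4Q/(πD²) = 4·0.0466/(π·0.132²) = 3.405 m/s
Re = VD/ν = 3.405·0.132/2.49×10^-6 = 1.81×10^5 → turbulent
ε/D = 0.042/132 = 3.18×10^-4
Haaland: f = 0.01782
h_f = f(L/D)V²/(2g) = 0.01782·(433/0.132)·3.405²/(2·9.81) = 34.55 m

h_f ≈ 34.6 m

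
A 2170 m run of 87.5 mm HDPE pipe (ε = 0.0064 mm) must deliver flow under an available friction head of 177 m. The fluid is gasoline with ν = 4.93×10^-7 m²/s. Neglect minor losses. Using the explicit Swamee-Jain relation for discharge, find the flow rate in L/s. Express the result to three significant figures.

Q ≈ 19.1 L/s

Swamee-Jain (Type II): Q = -0.965·√(gD⁵h_f/L)·ln[ε/(3.7D) + √(3.17ν²L/(gD³h_f))]
√(gD⁵h_f/L) = √(9.81·0.0875⁵·177/2170) = 0.002026
ε/(3.7D) = 1.98×10^-5; √(3.17ν²L/(gD³h_f)) = 3.79×10^-5
Q = -0.965·0.002026·ln(5.768×10^-5) = 0.01908 m³/s
Check: V = 3.17 m/s, Re = 5.63×10^5, f = 0.01393, h_f = 177 m ≈ 177 m ✓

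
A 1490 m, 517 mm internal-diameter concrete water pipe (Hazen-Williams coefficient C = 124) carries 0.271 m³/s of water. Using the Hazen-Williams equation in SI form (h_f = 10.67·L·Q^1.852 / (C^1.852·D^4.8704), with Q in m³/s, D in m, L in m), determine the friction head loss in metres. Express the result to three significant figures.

h_f ≈ 4.67 m

h_f = 10.67·1490·0.271^1.852 / (124^1.852·0.517^4.8704) = 4.673 m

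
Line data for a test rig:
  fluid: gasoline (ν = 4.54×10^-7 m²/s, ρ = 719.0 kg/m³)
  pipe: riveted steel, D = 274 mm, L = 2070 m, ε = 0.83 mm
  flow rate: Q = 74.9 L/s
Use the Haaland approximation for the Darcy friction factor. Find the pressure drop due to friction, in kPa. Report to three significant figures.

Δp ≈ 116 kPa

V = 4Q/(πD²) = 4·0.0749/(π·0.274²) = 1.270 m/s
Re = VD/ν = 1.270·0.274/4.54×10^-7 = 7.67×10^5 → turbulent
ε/D = 0.83/274 = 0.00303
Haaland: f = 0.02645
h_f = f(L/D)V²/(2g) = 0.02645·(2070/0.274)·1.270²/(2·9.81) = 16.43 m
Δp = ρg·h_f = 719.0·9.81·16.43 = 115.9 kPa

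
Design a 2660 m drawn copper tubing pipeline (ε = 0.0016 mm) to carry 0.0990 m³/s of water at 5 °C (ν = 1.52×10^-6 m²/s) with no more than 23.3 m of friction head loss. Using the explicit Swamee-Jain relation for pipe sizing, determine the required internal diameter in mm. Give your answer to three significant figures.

D ≈ 270 mm

Swamee-Jain (Type III): D = 0.66·[ε^1.25·(LQ²/(gh_f))^4.75 + ν·Q^9.4·(L/(gh_f))^5.2]^0.04
LQ²/(gh_f) = 0.1141; L/(gh_f) = 11.64
Term 1 = ε^1.25·(…)^4.75 = 1.89×10^-12; Term 2 = ν·Q^9.4·(…)^5.2 = 1.92×10^-10
D = 0.66·(1.89×10^-12 + 1.92×10^-10)^0.04 = 0.2698 m = 270 mm
Check: V = 1.73 m/s, Re = 3.07×10^5, f = 0.01438, h_f = 21.7 m ≈ 23.3 m ✓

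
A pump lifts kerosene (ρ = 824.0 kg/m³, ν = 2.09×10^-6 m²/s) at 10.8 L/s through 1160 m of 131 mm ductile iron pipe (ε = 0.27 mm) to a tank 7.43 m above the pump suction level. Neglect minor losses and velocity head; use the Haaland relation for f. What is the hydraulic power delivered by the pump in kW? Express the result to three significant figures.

P_hyd ≈ 1.32 kW

V = 4Q/(πD²) = 0.8013 m/s; Re = 5.02×10^4; ε/D = 0.00206; f = 0.02641
h_f = f(L/D)V²/2g = 7.654 m
Total head H = z + h_f = 7.43 + 7.654 = 15.08 m
P_hyd = ρgQH = 824.0·9.81·0.0108·15.08 = 1.317 kW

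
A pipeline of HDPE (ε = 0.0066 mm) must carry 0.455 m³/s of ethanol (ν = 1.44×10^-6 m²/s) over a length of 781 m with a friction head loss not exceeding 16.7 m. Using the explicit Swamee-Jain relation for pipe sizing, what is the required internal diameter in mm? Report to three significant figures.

D ≈ 398 mm

Swamee-Jain (Type III): D = 0.66·[ε^1.25·(LQ²/(gh_f))^4.75 + ν·Q^9.4·(L/(gh_f))^5.2]^0.04
LQ²/(gh_f) = 0.9869; L/(gh_f) = 4.767
Term 1 = ε^1.25·(…)^4.75 = 3.14×10^-7; Term 2 = ν·Q^9.4·(…)^5.2 = 2.96×10^-6
D = 0.66·(3.14×10^-7 + 2.96×10^-6)^0.04 = 0.3982 m = 398 mm
Check: V = 3.65 m/s, Re = 1.01×10^6, f = 0.01199, h_f = 16.0 m ≈ 16.7 m ✓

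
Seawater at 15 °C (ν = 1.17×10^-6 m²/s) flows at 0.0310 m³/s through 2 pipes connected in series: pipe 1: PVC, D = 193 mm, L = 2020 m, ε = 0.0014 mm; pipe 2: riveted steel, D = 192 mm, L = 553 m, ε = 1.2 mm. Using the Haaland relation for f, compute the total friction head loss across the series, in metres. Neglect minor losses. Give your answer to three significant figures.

H ≈ 15.1 m

Pipe 1: V = 1.060 m/s, Re = 1.75×10^5, ε/D = 7.25×10^-6, f = 0.01595, h_1 = f(L/D)V²/2g = 9.555 m
Pipe 2: V = 1.071 m/s, Re = 1.76×10^5, ε/D = 0.00625, f = 0.03302, h_2 = f(L/D)V²/2g = 5.557 m
Series → Q common, losses add: H = Σh = 15.11 m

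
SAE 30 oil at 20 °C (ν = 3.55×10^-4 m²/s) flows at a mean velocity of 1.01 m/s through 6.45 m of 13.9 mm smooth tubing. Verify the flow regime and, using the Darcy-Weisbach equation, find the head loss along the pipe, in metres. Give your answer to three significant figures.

h_f ≈ 39.0 m

Re = VD/ν = 1.01·0.01390/3.55×10^-4 = 39.5 → laminar (Re < 2300)
f = 64/Re = 1.618
h_f = f(L/D)V²/(2g) = 1.618·(6.45/0.01390)·1.01²/(2·9.81) = 39.04 m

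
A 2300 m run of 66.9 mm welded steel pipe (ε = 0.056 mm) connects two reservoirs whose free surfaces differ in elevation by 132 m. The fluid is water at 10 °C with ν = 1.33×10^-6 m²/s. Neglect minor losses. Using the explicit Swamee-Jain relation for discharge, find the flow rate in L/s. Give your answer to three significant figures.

Q ≈ 6.54 L/s

Swamee-Jain (Type II): Q = -0.965·√(gD⁵h_f/L)·ln[ε/(3.7D) + √(3.17ν²L/(gD³h_f))]
√(gD⁵h_f/L) = √(9.81·0.0669⁵·132/2300) = 8.686×10^-4
ε/(3.7D) = 2.26×10^-4; √(3.17ν²L/(gD³h_f)) = 1.82×10^-4
Q = -0.965·8.686×10^-4·ln(4.086×10^-4) = 0.006540 m³/s
Check: V = 1.86 m/s, Re = 9.36×10^4, f = 0.02191, h_f = 133 m ≈ 132 m ✓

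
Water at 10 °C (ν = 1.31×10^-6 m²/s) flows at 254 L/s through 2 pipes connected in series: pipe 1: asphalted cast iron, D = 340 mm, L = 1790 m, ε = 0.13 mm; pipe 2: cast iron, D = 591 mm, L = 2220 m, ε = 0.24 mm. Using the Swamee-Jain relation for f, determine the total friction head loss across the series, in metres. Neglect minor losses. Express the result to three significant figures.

H ≈ 37.8 m

Pipe 1: V = 2.798 m/s, Re = 7.26×10^5, ε/D = 3.82×10^-4, f = 0.01666, h_1 = f(L/D)V²/2g = 34.99 m
Pipe 2: V = 0.9259 m/s, Re = 4.18×10^5, ε/D = 4.06×10^-4, f = 0.01735, h_2 = f(L/D)V²/2g = 2.847 m
Series → Q common, losses add: H = Σh = 37.84 m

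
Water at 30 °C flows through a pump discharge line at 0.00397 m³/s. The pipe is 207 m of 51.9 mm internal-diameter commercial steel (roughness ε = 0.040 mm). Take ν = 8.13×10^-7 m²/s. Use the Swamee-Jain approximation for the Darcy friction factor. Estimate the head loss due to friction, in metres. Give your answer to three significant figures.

h_f ≈ 15.1 m

V = 4Q/(πD²) = 4·0.00397/(π·0.0519²) = 1.877 m/s
Re = VD/ν = 1.877·0.0519/8.13×10^-7 = 1.20×10^5 → turbulent
ε/D = 0.040/51.9 = 7.71×10^-4
Swamee-Jain: f = 0.02112
h_f = f(L/D)V²/(2g) = 0.02112·(207/0.0519)·1.877²/(2·9.81) = 15.12 m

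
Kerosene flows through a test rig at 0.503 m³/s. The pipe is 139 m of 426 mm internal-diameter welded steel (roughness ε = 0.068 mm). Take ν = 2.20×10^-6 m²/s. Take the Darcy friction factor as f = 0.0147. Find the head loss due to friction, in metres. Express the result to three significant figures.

V = 4Q/(πD²) = 4·0.503/(π·0.426²) = 3.529 m/s
h_f = f(L/D)V²/(2g) = 0.01470·(139/0.426)·3.529²/(2·9.81) = 3.045 m

h_f ≈ 3.04 m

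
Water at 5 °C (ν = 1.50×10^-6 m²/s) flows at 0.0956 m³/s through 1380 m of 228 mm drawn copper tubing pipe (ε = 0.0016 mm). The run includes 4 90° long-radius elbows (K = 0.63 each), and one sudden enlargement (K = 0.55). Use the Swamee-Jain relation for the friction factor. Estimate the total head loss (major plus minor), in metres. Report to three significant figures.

H_L ≈ 24.6 m

V = 4Q/(πD²) = 2.342 m/s; V²/2g = 0.2794 m
Re = 3.56×10^5, ε/D = 7.02×10^-6 → f = 0.01402 (Swamee-Jain)
Major: h_f = f(L/D)·V²/2g = 0.01402·6053·0.2794 = 23.71 m
Minor: ΣK = 3.07; h_m = ΣK·V²/2g = 0.8579 m
Total H_L = 23.71 + 0.8579 = 24.56 m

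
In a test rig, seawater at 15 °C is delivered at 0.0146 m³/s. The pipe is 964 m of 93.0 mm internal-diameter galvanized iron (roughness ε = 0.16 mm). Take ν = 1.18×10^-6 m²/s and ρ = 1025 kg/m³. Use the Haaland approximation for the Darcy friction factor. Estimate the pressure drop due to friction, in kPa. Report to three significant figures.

Δp ≈ 578 kPa

V = 4Q/(πD²) = 4·0.0146/(π·0.0930²) = 2.149 m/s
Re = VD/ν = 2.149·0.0930/1.18×10^-6 = 1.69×10^5 → turbulent
ε/D = 0.16/93.0 = 0.00172
Haaland: f = 0.02357
h_f = f(L/D)V²/(2g) = 0.02357·(964/0.0930)·2.149²/(2·9.81) = 57.53 m
Δp = ρg·h_f = 1025·9.81·57.53 = 578.4 kPa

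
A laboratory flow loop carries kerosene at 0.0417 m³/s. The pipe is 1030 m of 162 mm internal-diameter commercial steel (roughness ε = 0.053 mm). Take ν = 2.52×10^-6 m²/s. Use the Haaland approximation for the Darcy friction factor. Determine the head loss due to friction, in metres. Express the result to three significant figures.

V = 4Q/(πD²) = 4·0.0417/(π·0.162²) = 2.023 m/s
Re = VD/ν = 2.023·0.162/2.52×10^-6 = 1.30×10^5 → turbulent
ε/D = 0.053/162 = 3.27×10^-4
Haaland: f = 0.01861
h_f = f(L/D)V²/(2g) = 0.01861·(1030/0.162)·2.023²/(2·9.81) = 24.69 m

h_f ≈ 24.7 m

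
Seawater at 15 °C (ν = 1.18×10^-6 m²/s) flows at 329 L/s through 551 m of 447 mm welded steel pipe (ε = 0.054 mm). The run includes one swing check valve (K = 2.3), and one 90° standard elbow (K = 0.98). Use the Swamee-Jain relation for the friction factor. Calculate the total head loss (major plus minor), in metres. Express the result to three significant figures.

H_L ≈ 4.62 m

V = 4Q/(πD²) = 2.096 m/s; V²/2g = 0.2240 m
Re = 7.94×10^5, ε/D = 1.21×10^-4 → f = 0.01406 (Swamee-Jain)
Major: h_f = f(L/D)·V²/2g = 0.01406·1233·0.2240 = 3.883 m
Minor: ΣK = 3.28; h_m = ΣK·V²/2g = 0.7348 m
Total H_L = 3.883 + 0.7348 = 4.618 m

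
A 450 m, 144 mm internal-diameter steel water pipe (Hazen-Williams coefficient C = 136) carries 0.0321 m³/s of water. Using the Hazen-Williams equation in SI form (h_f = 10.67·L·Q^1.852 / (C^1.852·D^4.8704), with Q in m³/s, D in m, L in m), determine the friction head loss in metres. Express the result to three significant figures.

h_f = 10.67·450·0.0321^1.852 / (136^1.852·0.144^4.8704) = 11.57 m

h_f ≈ 11.6 m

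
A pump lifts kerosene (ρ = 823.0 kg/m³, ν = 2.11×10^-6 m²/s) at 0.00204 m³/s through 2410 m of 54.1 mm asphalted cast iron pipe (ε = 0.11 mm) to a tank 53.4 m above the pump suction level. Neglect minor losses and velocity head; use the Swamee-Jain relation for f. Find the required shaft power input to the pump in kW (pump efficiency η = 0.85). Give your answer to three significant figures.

P_shaft ≈ 2.06 kW

V = 4Q/(πD²) = 0.8875 m/s; Re = 2.28×10^4; ε/D = 0.00203; f = 0.02957
h_f = f(L/D)V²/2g = 52.88 m
Total head H = z + h_f = 53.4 + 52.88 = 106.3 m
P_hyd = ρgQH = 823.0·9.81·0.00204·106.3 = 1.751 kW
P_shaft = P_hyd/η = 1.751/0.85 = 2.059 kW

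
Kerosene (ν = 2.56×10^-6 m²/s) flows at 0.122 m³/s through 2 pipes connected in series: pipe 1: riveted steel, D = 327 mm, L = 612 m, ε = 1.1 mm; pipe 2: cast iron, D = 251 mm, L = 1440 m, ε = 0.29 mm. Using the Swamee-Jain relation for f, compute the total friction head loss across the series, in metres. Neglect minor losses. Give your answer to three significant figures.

H ≈ 44.0 m

Pipe 1: V = 1.453 m/s, Re = 1.86×10^5, ε/D = 0.00336, f = 0.02788, h_1 = f(L/D)V²/2g = 5.613 m
Pipe 2: V = 2.466 m/s, Re = 2.42×10^5, ε/D = 0.00116, f = 0.02157, h_2 = f(L/D)V²/2g = 38.35 m
Series → Q common, losses add: H = Σh = 43.96 m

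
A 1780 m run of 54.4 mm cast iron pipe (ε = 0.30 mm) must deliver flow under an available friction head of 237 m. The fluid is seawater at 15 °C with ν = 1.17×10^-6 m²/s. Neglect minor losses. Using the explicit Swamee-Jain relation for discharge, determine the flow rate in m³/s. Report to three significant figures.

Q ≈ 0.00488 m³/s

Swamee-Jain (Type II): Q = -0.965·√(gD⁵h_f/L)·ln[ε/(3.7D) + √(3.17ν²L/(gD³h_f))]
√(gD⁵h_f/L) = √(9.81·0.0544⁵·237/1780) = 7.889×10^-4
ε/(3.7D) = 0.00149; √(3.17ν²L/(gD³h_f)) = 1.44×10^-4
Q = -0.965·7.889×10^-4·ln(0.001634) = 0.004885 m³/s
Check: V = 2.10 m/s, Re = 9.77×10^4, f = 0.03245, h_f = 239 m ≈ 237 m ✓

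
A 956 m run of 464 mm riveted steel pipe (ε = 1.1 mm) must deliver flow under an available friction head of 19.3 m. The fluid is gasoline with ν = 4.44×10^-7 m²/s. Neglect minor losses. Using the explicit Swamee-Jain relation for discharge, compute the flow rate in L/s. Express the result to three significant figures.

Swamee-Jain (Type II): Q = -0.965·√(gD⁵h_f/L)·ln[ε/(3.7D) + √(3.17ν²L/(gD³h_f))]
√(gD⁵h_f/L) = √(9.81·0.464⁵·19.3/956) = 0.06526
ε/(3.7D) = 6.41×10^-4; √(3.17ν²L/(gD³h_f)) = 5.62×10^-6
Q = -0.965·0.06526·ln(6.463×10^-4) = 0.4625 m³/s
Check: V = 2.74 m/s, Re = 2.86×10^6, f = 0.02461, h_f = 19.3 m ≈ 19.3 m ✓

Q ≈ 463 L/s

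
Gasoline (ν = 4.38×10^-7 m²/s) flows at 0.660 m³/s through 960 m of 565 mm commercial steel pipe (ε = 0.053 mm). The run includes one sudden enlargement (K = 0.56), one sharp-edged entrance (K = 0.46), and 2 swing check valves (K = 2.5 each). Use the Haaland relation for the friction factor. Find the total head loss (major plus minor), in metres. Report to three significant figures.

H_L ≈ 9.53 m

V = 4Q/(πD²) = 2.632 m/s; V²/2g = 0.3532 m
Re = 3.40×10^6, ε/D = 9.38×10^-5 → f = 0.01233 (Haaland)
Major: h_f = f(L/D)·V²/2g = 0.01233·1699·0.3532 = 7.402 m
Minor: ΣK = 6.02; h_m = ΣK·V²/2g = 2.126 m
Total H_L = 7.402 + 2.126 = 9.528 m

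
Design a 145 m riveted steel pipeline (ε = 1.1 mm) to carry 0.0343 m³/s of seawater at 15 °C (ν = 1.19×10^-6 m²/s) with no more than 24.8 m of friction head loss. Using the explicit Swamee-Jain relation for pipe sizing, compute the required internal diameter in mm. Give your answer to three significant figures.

D ≈ 118 mm

Swamee-Jain (Type III): D = 0.66·[ε^1.25·(LQ²/(gh_f))^4.75 + ν·Q^9.4·(L/(gh_f))^5.2]^0.04
LQ²/(gh_f) = 7.012×10^-4; L/(gh_f) = 0.5960
Term 1 = ε^1.25·(…)^4.75 = 2.09×10^-19; Term 2 = ν·Q^9.4·(…)^5.2 = 1.38×10^-21
D = 0.66·(2.09×10^-19 + 1.38×10^-21)^0.04 = 0.1182 m = 118 mm
Check: V = 3.13 m/s, Re = 3.11×10^5, f = 0.03732, h_f = 22.8 m ≈ 24.8 m ✓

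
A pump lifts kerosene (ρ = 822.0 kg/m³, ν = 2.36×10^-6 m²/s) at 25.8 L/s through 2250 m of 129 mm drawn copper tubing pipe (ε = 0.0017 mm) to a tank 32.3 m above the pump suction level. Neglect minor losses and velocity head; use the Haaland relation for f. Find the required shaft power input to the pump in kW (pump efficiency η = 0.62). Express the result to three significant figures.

V = 4Q/(πD²) = 1.974 m/s; Re = 1.08×10^5; ε/D = 1.32×10^-5; f = 0.01760
h_f = f(L/D)V²/2g = 60.95 m
Total head H = z + h_f = 32.3 + 60.95 = 93.25 m
P_hyd = ρgQH = 822.0·9.81·0.0258·93.25 = 19.40 kW
P_shaft = P_hyd/η = 19.40/0.62 = 31.29 kW

P_shaft ≈ 31.3 kW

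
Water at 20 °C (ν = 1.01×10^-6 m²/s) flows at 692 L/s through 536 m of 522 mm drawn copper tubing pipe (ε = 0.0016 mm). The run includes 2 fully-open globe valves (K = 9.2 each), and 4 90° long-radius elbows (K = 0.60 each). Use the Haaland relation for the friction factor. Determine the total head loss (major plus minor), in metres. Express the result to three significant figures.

H_L ≈ 17.0 m

V = 4Q/(πD²) = 3.234 m/s; V²/2g = 0.5329 m
Re = 1.67×10^6, ε/D = 3.07×10^-6 → f = 0.01072 (Haaland)
Major: h_f = f(L/D)·V²/2g = 0.01072·1027·0.5329 = 5.866 m
Minor: ΣK = 20.8; h_m = ΣK·V²/2g = 11.08 m
Total H_L = 5.866 + 11.08 = 16.95 m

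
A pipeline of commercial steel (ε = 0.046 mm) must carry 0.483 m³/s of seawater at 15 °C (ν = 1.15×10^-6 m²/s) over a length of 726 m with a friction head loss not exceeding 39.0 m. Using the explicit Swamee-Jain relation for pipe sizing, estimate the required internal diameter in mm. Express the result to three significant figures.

Swamee-Jain (Type III): D = 0.66·[ε^1.25·(LQ²/(gh_f))^4.75 + ν·Q^9.4·(L/(gh_f))^5.2]^0.04
LQ²/(gh_f) = 0.4427; L/(gh_f) = 1.898
Term 1 = ε^1.25·(…)^4.75 = 7.90×10^-8; Term 2 = ν·Q^9.4·(…)^5.2 = 3.44×10^-8
D = 0.66·(7.90×10^-8 + 3.44×10^-8)^0.04 = 0.3481 m = 348 mm
Check: V = 5.07 m/s, Re = 1.54×10^6, f = 0.01358, h_f = 37.2 m ≈ 39.0 m ✓

D ≈ 348 mm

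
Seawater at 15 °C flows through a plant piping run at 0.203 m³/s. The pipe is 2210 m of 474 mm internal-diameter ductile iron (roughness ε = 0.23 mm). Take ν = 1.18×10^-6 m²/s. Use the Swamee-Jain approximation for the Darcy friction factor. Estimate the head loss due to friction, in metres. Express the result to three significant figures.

V = 4Q/(πD²) = 4·0.203/(π·0.474²) = 1.150 m/s
Re = VD/ν = 1.150·0.474/1.18×10^-6 = 4.62×10^5 → turbulent
ε/D = 0.23/474 = 4.85×10^-4
Swamee-Jain: f = 0.01776
h_f = f(L/D)V²/(2g) = 0.01776·(2210/0.474)·1.150²/(2·9.81) = 5.584 m

h_f ≈ 5.58 m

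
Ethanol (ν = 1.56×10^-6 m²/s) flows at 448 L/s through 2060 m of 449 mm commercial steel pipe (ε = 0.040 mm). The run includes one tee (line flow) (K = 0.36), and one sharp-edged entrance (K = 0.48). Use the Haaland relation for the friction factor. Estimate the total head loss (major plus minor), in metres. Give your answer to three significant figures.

H_L ≈ 25.4 m

V = 4Q/(πD²) = 2.829 m/s; V²/2g = 0.4080 m
Re = 8.14×10^5, ε/D = 8.91×10^-5 → f = 0.01341 (Haaland)
Major: h_f = f(L/D)·V²/2g = 0.01341·4588·0.4080 = 25.11 m
Minor: ΣK = 0.840; h_m = ΣK·V²/2g = 0.3427 m
Total H_L = 25.11 + 0.3427 = 25.45 m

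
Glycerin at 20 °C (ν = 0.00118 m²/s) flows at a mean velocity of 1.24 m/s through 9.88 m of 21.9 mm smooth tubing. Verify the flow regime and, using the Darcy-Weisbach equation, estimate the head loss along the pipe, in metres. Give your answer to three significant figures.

Re = VD/ν = 1.24·0.02190/0.00118 = 23.0 → laminar (Re < 2300)
f = 64/Re = 2.781
h_f = f(L/D)V²/(2g) = 2.781·(9.88/0.02190)·1.24²/(2·9.81) = 98.32 m

h_f ≈ 98.3 m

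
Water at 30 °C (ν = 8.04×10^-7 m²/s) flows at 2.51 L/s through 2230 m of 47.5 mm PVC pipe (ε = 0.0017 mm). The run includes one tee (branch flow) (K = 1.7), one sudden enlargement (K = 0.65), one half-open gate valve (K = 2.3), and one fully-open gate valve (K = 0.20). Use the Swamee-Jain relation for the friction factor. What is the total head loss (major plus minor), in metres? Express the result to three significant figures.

H_L ≈ 90.5 m

V = 4Q/(πD²) = 1.416 m/s; V²/2g = 0.1023 m
Re = 8.37×10^4, ε/D = 3.58×10^-5 → f = 0.01874 (Swamee-Jain)
Major: h_f = f(L/D)·V²/2g = 0.01874·46947·0.1023 = 89.98 m
Minor: ΣK = 4.85; h_m = ΣK·V²/2g = 0.4959 m
Total H_L = 89.98 + 0.4959 = 90.48 m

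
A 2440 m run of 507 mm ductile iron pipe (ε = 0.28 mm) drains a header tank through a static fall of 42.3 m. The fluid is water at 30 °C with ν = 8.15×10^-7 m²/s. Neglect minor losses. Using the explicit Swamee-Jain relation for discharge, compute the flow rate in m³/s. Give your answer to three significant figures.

Swamee-Jain (Type II): Q = -0.965·√(gD⁵h_f/L)·ln[ε/(3.7D) + √(3.17ν²L/(gD³h_f))]
√(gD⁵h_f/L) = √(9.81·0.507⁵·42.3/2440) = 0.07548
ε/(3.7D) = 1.49×10^-4; √(3.17ν²L/(gD³h_f)) = 9.75×10^-6
Q = -0.965·0.07548·ln(1.590×10^-4) = 0.6371 m³/s
Check: V = 3.16 m/s, Re = 1.96×10^6, f = 0.01739, h_f = 42.5 m ≈ 42.3 m ✓

Q ≈ 0.637 m³/s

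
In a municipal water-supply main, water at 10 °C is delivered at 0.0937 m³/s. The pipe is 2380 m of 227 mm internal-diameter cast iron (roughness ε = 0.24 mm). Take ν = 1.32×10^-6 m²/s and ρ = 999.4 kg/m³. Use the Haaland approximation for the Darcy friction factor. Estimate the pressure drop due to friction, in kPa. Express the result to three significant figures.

V = 4Q/(πD²) = 4·0.0937/(π·0.227²) = 2.315 m/s
Re = VD/ν = 2.315·0.227/1.32×10^-6 = 3.98×10^5 → turbulent
ε/D = 0.24/227 = 0.00106
Haaland: f = 0.02057
h_f = f(L/D)V²/(2g) = 0.02057·(2380/0.227)·2.315²/(2·9.81) = 58.92 m
Δp = ρg·h_f = 999.4·9.81·58.92 = 577.7 kPa

Δp ≈ 578 kPa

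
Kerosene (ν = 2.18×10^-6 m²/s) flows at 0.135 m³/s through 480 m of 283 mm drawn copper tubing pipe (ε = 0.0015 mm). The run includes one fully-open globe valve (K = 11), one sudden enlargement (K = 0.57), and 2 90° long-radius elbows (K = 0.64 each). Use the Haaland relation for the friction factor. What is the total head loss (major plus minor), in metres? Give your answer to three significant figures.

H_L ≈ 8.82 m

V = 4Q/(πD²) = 2.146 m/s; V²/2g = 0.2348 m
Re = 2.79×10^5, ε/D = 5.30×10^-6 → f = 0.01458 (Haaland)
Major: h_f = f(L/D)·V²/2g = 0.01458·1696·0.2348 = 5.807 m
Minor: ΣK = 12.8; h_m = ΣK·V²/2g = 3.017 m
Total H_L = 5.807 + 3.017 = 8.824 m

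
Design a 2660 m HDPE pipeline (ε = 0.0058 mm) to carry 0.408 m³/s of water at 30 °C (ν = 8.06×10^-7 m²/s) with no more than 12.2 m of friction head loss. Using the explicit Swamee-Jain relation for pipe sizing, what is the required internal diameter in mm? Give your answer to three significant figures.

D ≈ 514 mm

Swamee-Jain (Type III): D = 0.66·[ε^1.25·(LQ²/(gh_f))^4.75 + ν·Q^9.4·(L/(gh_f))^5.2]^0.04
LQ²/(gh_f) = 3.700; L/(gh_f) = 22.23
Term 1 = ε^1.25·(…)^4.75 = 1.42×10^-4; Term 2 = ν·Q^9.4·(…)^5.2 = 0.00178
D = 0.66·(1.42×10^-4 + 0.00178)^0.04 = 0.5139 m = 514 mm
Check: V = 1.97 m/s, Re = 1.25×10^6, f = 0.01149, h_f = 11.7 m ≈ 12.2 m ✓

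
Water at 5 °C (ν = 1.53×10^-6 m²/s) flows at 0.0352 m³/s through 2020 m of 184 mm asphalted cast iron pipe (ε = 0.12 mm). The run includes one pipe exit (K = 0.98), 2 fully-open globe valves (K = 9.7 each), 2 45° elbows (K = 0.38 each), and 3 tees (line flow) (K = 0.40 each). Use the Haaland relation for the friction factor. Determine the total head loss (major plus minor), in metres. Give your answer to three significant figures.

H_L ≈ 21.4 m

V = 4Q/(πD²) = 1.324 m/s; V²/2g = 0.08932 m
Re = 1.59×10^5, ε/D = 6.52×10^-4 → f = 0.01975 (Haaland)
Major: h_f = f(L/D)·V²/2g = 0.01975·10978·0.08932 = 19.37 m
Minor: ΣK = 22.3; h_m = ΣK·V²/2g = 1.995 m
Total H_L = 19.37 + 1.995 = 21.36 m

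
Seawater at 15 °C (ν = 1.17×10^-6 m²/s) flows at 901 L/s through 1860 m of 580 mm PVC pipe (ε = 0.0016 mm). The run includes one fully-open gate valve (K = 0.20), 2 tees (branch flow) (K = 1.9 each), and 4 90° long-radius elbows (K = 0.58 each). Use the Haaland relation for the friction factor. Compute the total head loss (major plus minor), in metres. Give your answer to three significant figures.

V = 4Q/(πD²) = 3.410 m/s; V²/2g = 0.5927 m
Re = 1.69×10^6, ε/D = 2.76×10^-6 → f = 0.01069 (Haaland)
Major: h_f = f(L/D)·V²/2g = 0.01069·3207·0.5927 = 20.32 m
Minor: ΣK = 6.32; h_m = ΣK·V²/2g = 3.746 m
Total H_L = 20.32 + 3.746 = 24.07 m

H_L ≈ 24.1 m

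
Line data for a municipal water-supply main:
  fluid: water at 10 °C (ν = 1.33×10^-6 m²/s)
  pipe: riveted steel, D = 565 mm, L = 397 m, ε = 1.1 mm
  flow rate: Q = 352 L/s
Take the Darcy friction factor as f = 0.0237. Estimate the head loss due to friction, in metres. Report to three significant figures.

V = 4Q/(πD²) = 4·0.352/(π·0.565²) = 1.404 m/s
h_f = f(L/D)V²/(2g) = 0.02370·(397/0.565)·1.404²/(2·9.81) = 1.673 m

h_f ≈ 1.67 m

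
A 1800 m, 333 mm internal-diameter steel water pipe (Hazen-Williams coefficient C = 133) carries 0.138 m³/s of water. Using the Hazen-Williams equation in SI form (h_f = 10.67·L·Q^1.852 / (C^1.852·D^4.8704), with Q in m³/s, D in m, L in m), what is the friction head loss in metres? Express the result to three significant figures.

h_f ≈ 12.1 m

h_f = 10.67·1800·0.138^1.852 / (133^1.852·0.333^4.8704) = 12.11 m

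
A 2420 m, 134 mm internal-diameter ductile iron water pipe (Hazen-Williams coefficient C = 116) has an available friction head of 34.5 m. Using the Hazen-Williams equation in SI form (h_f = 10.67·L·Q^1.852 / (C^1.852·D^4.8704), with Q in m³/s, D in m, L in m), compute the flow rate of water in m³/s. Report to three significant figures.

Rearranging: Q = [h_f·C^1.852·D^4.8704 / (10.67·L)]^(1/1.852)
Q = [34.5·116^1.852·0.134^4.8704 / (10.67·2420)]^0.540 = 0.01648 m³/s

Q ≈ 0.0165 m³/s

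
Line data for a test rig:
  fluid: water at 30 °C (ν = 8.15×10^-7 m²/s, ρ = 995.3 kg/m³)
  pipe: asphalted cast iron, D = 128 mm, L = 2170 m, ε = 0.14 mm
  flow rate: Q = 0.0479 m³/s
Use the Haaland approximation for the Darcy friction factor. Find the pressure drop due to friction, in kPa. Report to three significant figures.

V = 4Q/(πD²) = 4·0.0479/(π·0.128²) = 3.722 m/s
Re = VD/ν = 3.722·0.128/8.15×10^-7 = 5.85×10^5 → turbulent
ε/D = 0.14/128 = 0.00109
Haaland: f = 0.02053
h_f = f(L/D)V²/(2g) = 0.02053·(2170/0.128)·3.722²/(2·9.81) = 245.8 m
Δp = ρg·h_f = 995.3·9.81·245.8 = 2400 kPa

Δp ≈ 2400 kPa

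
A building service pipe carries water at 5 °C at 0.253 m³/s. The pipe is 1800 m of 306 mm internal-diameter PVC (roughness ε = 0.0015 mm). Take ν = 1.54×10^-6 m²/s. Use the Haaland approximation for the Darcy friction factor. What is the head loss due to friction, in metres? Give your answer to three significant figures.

V = 4Q/(πD²) = 4·0.253/(π·0.306²) = 3.440 m/s
Re = VD/ν = 3.440·0.306/1.54×10^-6 = 6.84×10^5 → turbulent
ε/D = 0.0015/306 = 4.90×10^-6
Haaland: f = 0.01243
h_f = f(L/D)V²/(2g) = 0.01243·(1800/0.306)·3.440²/(2·9.81) = 44.10 m

h_f ≈ 44.1 m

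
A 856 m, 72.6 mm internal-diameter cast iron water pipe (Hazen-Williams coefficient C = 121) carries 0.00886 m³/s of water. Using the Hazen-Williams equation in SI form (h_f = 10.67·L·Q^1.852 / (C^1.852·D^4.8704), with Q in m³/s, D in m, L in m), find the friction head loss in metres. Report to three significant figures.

h_f = 10.67·856·0.00886^1.852 / (121^1.852·0.0726^4.8704) = 70.74 m

h_f ≈ 70.7 m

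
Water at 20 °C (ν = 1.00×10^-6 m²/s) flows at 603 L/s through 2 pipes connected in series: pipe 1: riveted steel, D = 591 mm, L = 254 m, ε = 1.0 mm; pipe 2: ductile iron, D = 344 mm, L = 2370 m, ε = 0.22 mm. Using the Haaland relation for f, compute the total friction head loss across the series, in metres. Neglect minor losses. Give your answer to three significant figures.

Pipe 1: V = 2.198 m/s, Re = 1.30×10^6, ε/D = 0.00169, f = 0.02260, h_1 = f(L/D)V²/2g = 2.392 m
Pipe 2: V = 6.488 m/s, Re = 2.23×10^6, ε/D = 6.40×10^-4, f = 0.01786, h_2 = f(L/D)V²/2g = 264.1 m
Series → Q common, losses add: H = Σh = 266.5 m

H ≈ 266 m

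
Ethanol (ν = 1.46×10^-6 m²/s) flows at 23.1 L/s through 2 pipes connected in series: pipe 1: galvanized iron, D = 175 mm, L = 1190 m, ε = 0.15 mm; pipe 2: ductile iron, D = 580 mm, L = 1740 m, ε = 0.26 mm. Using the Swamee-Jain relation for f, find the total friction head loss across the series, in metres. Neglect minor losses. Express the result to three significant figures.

H ≈ 6.91 m

Pipe 1: V = 0.9604 m/s, Re = 1.15×10^5, ε/D = 8.57×10^-4, f = 0.02154, h_1 = f(L/D)V²/2g = 6.884 m
Pipe 2: V = 0.08743 m/s, Re = 3.47×10^4, ε/D = 4.48×10^-4, f = 0.02399, h_2 = f(L/D)V²/2g = 0.02804 m
Series → Q common, losses add: H = Σh = 6.912 m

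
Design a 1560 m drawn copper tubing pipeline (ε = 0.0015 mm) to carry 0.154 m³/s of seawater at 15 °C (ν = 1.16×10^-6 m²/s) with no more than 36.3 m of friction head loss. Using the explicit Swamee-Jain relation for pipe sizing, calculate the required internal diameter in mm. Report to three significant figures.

D ≈ 257 mm

Swamee-Jain (Type III): D = 0.66·[ε^1.25·(LQ²/(gh_f))^4.75 + ν·Q^9.4·(L/(gh_f))^5.2]^0.04
LQ²/(gh_f) = 0.1039; L/(gh_f) = 4.381
Term 1 = ε^1.25·(…)^4.75 = 1.12×10^-12; Term 2 = ν·Q^9.4·(…)^5.2 = 5.80×10^-11
D = 0.66·(1.12×10^-12 + 5.80×10^-11)^0.04 = 0.2573 m = 257 mm
Check: V = 2.96 m/s, Re = 6.57×10^5, f = 0.01259, h_f = 34.1 m ≈ 36.3 m ✓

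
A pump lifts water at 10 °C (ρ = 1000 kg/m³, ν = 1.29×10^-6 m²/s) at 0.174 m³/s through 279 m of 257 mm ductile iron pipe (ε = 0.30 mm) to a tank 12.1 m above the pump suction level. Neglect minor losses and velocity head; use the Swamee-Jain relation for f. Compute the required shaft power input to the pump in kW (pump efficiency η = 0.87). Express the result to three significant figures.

V = 4Q/(πD²) = 3.354 m/s; Re = 6.68×10^5; ε/D = 0.00117; f = 0.02091
h_f = f(L/D)V²/2g = 13.02 m
Total head H = z + h_f = 12.1 + 13.02 = 25.12 m
P_hyd = ρgQH = 1000·9.81·0.174·25.12 = 42.87 kW
P_shaft = P_hyd/η = 42.87/0.87 = 49.28 kW

P_shaft ≈ 49.3 kW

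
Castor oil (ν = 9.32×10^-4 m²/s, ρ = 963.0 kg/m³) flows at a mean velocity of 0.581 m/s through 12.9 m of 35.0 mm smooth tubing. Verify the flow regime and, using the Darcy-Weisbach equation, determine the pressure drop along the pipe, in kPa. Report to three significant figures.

Re = VD/ν = 0.581·0.03500/9.32×10^-4 = 21.8 → laminar (Re < 2300)
f = 64/Re = 2.933
h_f = f(L/D)V²/(2g) = 2.933·(12.9/0.03500)·0.581²/(2·9.81) = 18.60 m
Δp = ρg·h_f = 963.0·9.81·18.60 = 175.7 kPa

Δp ≈ 176 kPa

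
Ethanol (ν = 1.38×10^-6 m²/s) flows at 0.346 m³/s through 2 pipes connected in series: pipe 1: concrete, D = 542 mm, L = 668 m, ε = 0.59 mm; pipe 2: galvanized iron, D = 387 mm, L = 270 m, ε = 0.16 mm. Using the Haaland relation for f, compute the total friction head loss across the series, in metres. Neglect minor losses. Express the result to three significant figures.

H ≈ 8.02 m

Pipe 1: V = 1.500 m/s, Re = 5.89×10^5, ε/D = 0.00109, f = 0.02051, h_1 = f(L/D)V²/2g = 2.897 m
Pipe 2: V = 2.941 m/s, Re = 8.25×10^5, ε/D = 4.13×10^-4, f = 0.01665, h_2 = f(L/D)V²/2g = 5.121 m
Series → Q common, losses add: H = Σh = 8.019 m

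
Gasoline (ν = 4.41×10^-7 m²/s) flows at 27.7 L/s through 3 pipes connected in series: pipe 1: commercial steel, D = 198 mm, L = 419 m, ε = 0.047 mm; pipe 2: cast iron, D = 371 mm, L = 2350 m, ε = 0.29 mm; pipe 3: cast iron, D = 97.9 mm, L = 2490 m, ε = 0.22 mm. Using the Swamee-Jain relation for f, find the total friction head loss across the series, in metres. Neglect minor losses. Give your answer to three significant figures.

H ≈ 431 m

Pipe 1: V = 0.8996 m/s, Re = 4.04×10^5, ε/D = 2.37×10^-4, f = 0.01614, h_1 = f(L/D)V²/2g = 1.408 m
Pipe 2: V = 0.2562 m/s, Re = 2.16×10^5, ε/D = 7.82×10^-4, f = 0.02018, h_2 = f(L/D)V²/2g = 0.4278 m
Pipe 3: V = 3.680 m/s, Re = 8.17×10^5, ε/D = 0.00225, f = 0.02445, h_3 = f(L/D)V²/2g = 429.3 m
Series → Q common, losses add: H = Σh = 431.1 m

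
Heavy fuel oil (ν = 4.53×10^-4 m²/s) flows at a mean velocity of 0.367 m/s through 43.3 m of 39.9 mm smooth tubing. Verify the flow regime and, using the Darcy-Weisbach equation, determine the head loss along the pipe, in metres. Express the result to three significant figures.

Re = VD/ν = 0.367·0.03990/4.53×10^-4 = 32.3 → laminar (Re < 2300)
f = 64/Re = 1.980
h_f = f(L/D)V²/(2g) = 1.980·(43.3/0.03990)·0.367²/(2·9.81) = 14.75 m

h_f ≈ 14.7 m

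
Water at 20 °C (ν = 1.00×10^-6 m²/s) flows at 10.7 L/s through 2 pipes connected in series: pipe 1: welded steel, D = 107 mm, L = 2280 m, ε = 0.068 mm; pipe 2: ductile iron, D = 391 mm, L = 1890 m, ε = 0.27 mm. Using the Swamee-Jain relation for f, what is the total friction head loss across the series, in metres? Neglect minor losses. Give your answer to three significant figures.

H ≈ 31.5 m

Pipe 1: V = 1.190 m/s, Re = 1.27×10^5, ε/D = 6.36×10^-4, f = 0.02043, h_1 = f(L/D)V²/2g = 31.42 m
Pipe 2: V = 0.08911 m/s, Re = 3.48×10^4, ε/D = 6.91×10^-4, f = 0.02467, h_2 = f(L/D)V²/2g = 0.04826 m
Series → Q common, losses add: H = Σh = 31.47 m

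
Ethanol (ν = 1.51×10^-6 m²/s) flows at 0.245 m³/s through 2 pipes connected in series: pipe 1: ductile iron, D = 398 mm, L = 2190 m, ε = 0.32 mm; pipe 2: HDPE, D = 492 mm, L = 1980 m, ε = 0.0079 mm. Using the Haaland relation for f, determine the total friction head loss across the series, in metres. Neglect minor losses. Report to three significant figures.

Pipe 1: V = 1.969 m/s, Re = 5.19×10^5, ε/D = 8.04×10^-4, f = 0.01926, h_1 = f(L/D)V²/2g = 20.95 m
Pipe 2: V = 1.289 m/s, Re = 4.20×10^5, ε/D = 1.61×10^-5, f = 0.01365, h_2 = f(L/D)V²/2g = 4.648 m
Series → Q common, losses add: H = Σh = 25.59 m

H ≈ 25.6 m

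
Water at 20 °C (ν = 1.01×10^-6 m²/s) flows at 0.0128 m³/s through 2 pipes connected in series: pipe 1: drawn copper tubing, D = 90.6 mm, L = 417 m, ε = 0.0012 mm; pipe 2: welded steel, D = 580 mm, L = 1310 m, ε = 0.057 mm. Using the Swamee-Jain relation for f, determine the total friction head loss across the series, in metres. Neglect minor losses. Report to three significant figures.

H ≈ 14.8 m

Pipe 1: V = 1.985 m/s, Re = 1.78×10^5, ε/D = 1.32×10^-5, f = 0.01600, h_1 = f(L/D)V²/2g = 14.80 m
Pipe 2: V = 0.04845 m/s, Re = 2.78×10^4, ε/D = 9.83×10^-5, f = 0.02409, h_2 = f(L/D)V²/2g = 0.006509 m
Series → Q common, losses add: H = Σh = 14.81 m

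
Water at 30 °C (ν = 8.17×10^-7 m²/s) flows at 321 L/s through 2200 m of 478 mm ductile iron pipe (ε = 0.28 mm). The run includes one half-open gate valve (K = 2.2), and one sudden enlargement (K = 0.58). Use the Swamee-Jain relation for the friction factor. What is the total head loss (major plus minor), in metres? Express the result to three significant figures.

V = 4Q/(πD²) = 1.789 m/s; V²/2g = 0.1631 m
Re = 1.05×10^6, ε/D = 5.86×10^-4 → f = 0.01783 (Swamee-Jain)
Major: h_f = f(L/D)·V²/2g = 0.01783·4603·0.1631 = 13.39 m
Minor: ΣK = 2.78; h_m = ΣK·V²/2g = 0.4534 m
Total H_L = 13.39 + 0.4534 = 13.84 m

H_L ≈ 13.8 m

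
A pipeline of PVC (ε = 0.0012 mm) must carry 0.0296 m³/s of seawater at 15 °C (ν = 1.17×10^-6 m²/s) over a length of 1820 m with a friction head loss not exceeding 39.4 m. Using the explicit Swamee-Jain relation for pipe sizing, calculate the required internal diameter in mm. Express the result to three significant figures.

Swamee-Jain (Type III): D = 0.66·[ε^1.25·(LQ²/(gh_f))^4.75 + ν·Q^9.4·(L/(gh_f))^5.2]^0.04
LQ²/(gh_f) = 0.004126; L/(gh_f) = 4.709
Term 1 = ε^1.25·(…)^4.75 = 1.87×10^-19; Term 2 = ν·Q^9.4·(…)^5.2 = 1.58×10^-17
D = 0.66·(1.87×10^-19 + 1.58×10^-17)^0.04 = 0.1405 m = 140 mm
Check: V = 1.91 m/s, Re = 2.29×10^5, f = 0.01521, h_f = 36.6 m ≈ 39.4 m ✓

D ≈ 140 mm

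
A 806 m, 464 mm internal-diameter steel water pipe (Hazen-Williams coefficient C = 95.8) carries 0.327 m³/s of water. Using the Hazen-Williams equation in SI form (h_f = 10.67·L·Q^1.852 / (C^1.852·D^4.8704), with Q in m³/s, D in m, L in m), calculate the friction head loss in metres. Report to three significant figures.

h_f ≈ 9.78 m

h_f = 10.67·806·0.327^1.852 / (95.8^1.852·0.464^4.8704) = 9.776 m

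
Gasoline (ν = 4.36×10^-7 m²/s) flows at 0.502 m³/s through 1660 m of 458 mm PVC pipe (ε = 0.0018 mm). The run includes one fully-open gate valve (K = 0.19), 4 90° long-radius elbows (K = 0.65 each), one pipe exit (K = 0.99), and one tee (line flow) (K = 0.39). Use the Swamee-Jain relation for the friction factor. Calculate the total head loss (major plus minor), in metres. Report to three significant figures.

H_L ≈ 18.8 m

V = 4Q/(πD²) = 3.047 m/s; V²/2g = 0.4732 m
Re = 3.20×10^6, ε/D = 3.93×10^-6 → f = 0.009835 (Swamee-Jain)
Major: h_f = f(L/D)·V²/2g = 0.009835·3624·0.4732 = 16.87 m
Minor: ΣK = 4.17; h_m = ΣK·V²/2g = 1.973 m
Total H_L = 16.87 + 1.973 = 18.84 m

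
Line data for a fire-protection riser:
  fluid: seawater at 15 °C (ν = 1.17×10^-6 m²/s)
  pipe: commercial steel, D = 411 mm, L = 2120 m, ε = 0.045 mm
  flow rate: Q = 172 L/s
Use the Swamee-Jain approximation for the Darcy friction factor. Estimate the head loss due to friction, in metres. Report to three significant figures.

V = 4Q/(πD²) = 4·0.172/(π·0.411²) = 1.296 m/s
Re = VD/ν = 1.296·0.411/1.17×10^-6 = 4.55×10^5 → turbulent
ε/D = 0.045/411 = 1.09×10^-4
Swamee-Jain: f = 0.01473
h_f = f(L/D)V²/(2g) = 0.01473·(2120/0.411)·1.296²/(2·9.81) = 6.510 m

h_f ≈ 6.51 m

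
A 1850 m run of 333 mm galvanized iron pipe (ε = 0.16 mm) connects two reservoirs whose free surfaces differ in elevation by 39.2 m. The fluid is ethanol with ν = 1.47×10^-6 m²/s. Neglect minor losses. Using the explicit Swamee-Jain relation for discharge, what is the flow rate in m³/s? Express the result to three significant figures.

Swamee-Jain (Type II): Q = -0.965·√(gD⁵h_f/L)·ln[ε/(3.7D) + √(3.17ν²L/(gD³h_f))]
√(gD⁵h_f/L) = √(9.81·0.333⁵·39.2/1850) = 0.02917
ε/(3.7D) = 1.30×10^-4; √(3.17ν²L/(gD³h_f)) = 2.99×10^-5
Q = -0.965·0.02917·ln(1.597×10^-4) = 0.2461 m³/s
Check: V = 2.83 m/s, Re = 6.40×10^5, f = 0.01745, h_f = 39.5 m ≈ 39.2 m ✓

Q ≈ 0.246 m³/s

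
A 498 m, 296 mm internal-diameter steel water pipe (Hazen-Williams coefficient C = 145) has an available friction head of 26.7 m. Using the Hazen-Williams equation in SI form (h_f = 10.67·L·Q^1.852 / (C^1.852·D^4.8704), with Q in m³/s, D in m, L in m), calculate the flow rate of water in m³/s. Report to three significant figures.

Q ≈ 0.339 m³/s

Rearranging: Q = [h_f·C^1.852·D^4.8704 / (10.67·L)]^(1/1.852)
Q = [26.7·145^1.852·0.296^4.8704 / (10.67·498)]^0.540 = 0.3386 m³/s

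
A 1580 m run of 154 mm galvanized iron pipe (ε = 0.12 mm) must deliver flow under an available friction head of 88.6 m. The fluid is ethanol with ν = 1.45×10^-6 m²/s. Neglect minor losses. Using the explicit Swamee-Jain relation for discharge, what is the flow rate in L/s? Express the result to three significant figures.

Swamee-Jain (Type II): Q = -0.965·√(gD⁵h_f/L)·ln[ε/(3.7D) + √(3.17ν²L/(gD³h_f))]
√(gD⁵h_f/L) = √(9.81·0.154⁵·88.6/1580) = 0.006903
ε/(3.7D) = 2.11×10^-4; √(3.17ν²L/(gD³h_f)) = 5.76×10^-5
Q = -0.965·0.006903·ln(2.682×10^-4) = 0.05478 m³/s
Check: V = 2.94 m/s, Re = 3.12×10^5, f = 0.01973, h_f = 89.2 m ≈ 88.6 m ✓

Q ≈ 54.8 L/s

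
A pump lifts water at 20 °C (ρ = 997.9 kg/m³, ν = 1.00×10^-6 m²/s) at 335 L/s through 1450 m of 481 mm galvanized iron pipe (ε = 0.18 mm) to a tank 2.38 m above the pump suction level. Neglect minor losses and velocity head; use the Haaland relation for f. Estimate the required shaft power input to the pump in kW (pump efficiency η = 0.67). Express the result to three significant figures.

P_shaft ≈ 53.3 kW

V = 4Q/(πD²) = 1.844 m/s; Re = 8.87×10^5; ε/D = 3.74×10^-4; f = 0.01630
h_f = f(L/D)V²/2g = 8.513 m
Total head H = z + h_f = 2.38 + 8.513 = 10.89 m
P_hyd = ρgQH = 997.9·9.81·0.335·10.89 = 35.72 kW
P_shaft = P_hyd/η = 35.72/0.67 = 53.32 kW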